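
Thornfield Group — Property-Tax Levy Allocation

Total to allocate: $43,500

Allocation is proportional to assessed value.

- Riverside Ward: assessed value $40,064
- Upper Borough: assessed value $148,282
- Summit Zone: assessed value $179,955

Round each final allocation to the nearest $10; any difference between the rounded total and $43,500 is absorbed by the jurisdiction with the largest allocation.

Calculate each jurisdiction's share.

Total assessed value = 368,301.
Raw shares: Riverside Ward 40,064/368,301 × $43,500 = 4,731.96; Upper Borough 148,282/368,301 × $43,500 = 17,513.57; Summit Zone 179,955/368,301 × $43,500 = 21,254.47.
At nearest $10: Riverside Ward $4,730; Upper Borough $17,510; Summit Zone $21,250. Sum = $43,490.
Difference $43,500 − $43,490 = +$10 applied to largest allocation (Summit Zone): Summit Zone becomes $21,260.

Riverside Ward: $4,730; Upper Borough: $17,510; Summit Zone: $21,260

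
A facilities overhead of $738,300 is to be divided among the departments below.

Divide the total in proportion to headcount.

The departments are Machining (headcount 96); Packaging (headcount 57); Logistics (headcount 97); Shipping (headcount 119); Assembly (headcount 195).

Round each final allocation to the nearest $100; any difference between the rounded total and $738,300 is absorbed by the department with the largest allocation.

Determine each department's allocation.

Machining: $125,700 · Packaging: $74,600 · Logistics: $127,000 · Shipping: $155,800 · Assembly: $255,200

Sum of headcount: 564.
Unrounded shares: Machining 96/564 × $738,300 = 125,668.09; Packaging 57/564 × $738,300 = 74,615.43; Logistics 97/564 × $738,300 = 126,977.13; Shipping 119/564 × $738,300 = 155,776.06; Assembly 195/564 × $738,300 = 255,263.30.
After rounding ($100): Machining $125,700; Packaging $74,600; Logistics $127,000; Shipping $155,800; Assembly $255,300. Sum = $738,400.
Difference $738,300 − $738,400 = −$100 applied to largest allocation (Assembly): Assembly becomes $255,200.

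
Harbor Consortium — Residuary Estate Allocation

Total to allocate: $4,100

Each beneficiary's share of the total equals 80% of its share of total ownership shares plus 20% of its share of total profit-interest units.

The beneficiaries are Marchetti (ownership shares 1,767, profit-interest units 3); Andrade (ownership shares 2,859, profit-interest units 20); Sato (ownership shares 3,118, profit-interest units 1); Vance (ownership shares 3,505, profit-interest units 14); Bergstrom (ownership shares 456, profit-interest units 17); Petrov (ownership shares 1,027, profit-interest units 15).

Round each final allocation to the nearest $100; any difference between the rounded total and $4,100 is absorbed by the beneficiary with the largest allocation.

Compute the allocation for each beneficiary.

Marchetti: $500 | Andrade: $1,000 | Sato: $800 | Vance: $1,100 | Bergstrom: $300 | Petrov: $400

Ownership shares total 12,732; profit-interest units total 70.
Combined weights (80% ownership shares + 20% profit-interest units): Marchetti 0.1196; Andrade 0.2368; Sato 0.1988; Vance 0.2602; Bergstrom 0.0772; Petrov 0.1074.
Pro-rata amounts: Marchetti 490.35; Andrade 970.82; Sato 814.97; Vance 1,066.95; Bergstrom 316.62; Petrov 440.29.
Rounded to nearest $100: Marchetti $500; Andrade $1,000; Sato $800; Vance $1,100; Bergstrom $300; Petrov $400. Sum = $4,100.
Sum already equals the total — no adjustment.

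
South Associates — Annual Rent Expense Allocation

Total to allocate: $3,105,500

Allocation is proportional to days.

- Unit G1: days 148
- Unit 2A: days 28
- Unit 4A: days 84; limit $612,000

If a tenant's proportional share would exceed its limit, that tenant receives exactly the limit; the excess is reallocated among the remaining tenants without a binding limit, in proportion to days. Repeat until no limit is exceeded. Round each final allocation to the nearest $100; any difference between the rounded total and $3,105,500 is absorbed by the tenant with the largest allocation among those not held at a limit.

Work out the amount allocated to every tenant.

Unit G1: $2,096,800; Unit 2A: $396,700; Unit 4A: $612,000

Total days = 260.
Pro-rata shares before constraints: Unit G1 1,767,746.15; Unit 2A 334,438.46; Unit 4A 1,003,315.38.
Held at cap: Unit 4A ($612,000); remaining pool $2,493,500 reallocated over remaining days 176.
Redistributed shares: Unit G1 2,096,806.82 → $2,096,800; Unit 2A 396,693.18 → $396,700.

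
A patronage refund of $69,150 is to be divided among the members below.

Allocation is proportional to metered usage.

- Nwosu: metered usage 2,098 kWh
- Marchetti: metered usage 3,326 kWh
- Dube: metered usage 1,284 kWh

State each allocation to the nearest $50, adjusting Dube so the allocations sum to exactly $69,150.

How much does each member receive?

Total metered usage = 6,708.
Pro-rata amounts: Nwosu 2,098/6,708 × $69,150 = 21,627.42; Marchetti 3,326/6,708 × $69,150 = 34,286.36; Dube 1,284/6,708 × $69,150 = 13,236.23.
At nearest $50: Nwosu $21,650; Marchetti $34,300; Dube $13,250. Sum = $69,200.
Difference $69,150 − $69,200 = −$50 applied to Dube: Dube becomes $13,200.

Nwosu: $21,650 · Marchetti: $34,300 · Dube: $13,200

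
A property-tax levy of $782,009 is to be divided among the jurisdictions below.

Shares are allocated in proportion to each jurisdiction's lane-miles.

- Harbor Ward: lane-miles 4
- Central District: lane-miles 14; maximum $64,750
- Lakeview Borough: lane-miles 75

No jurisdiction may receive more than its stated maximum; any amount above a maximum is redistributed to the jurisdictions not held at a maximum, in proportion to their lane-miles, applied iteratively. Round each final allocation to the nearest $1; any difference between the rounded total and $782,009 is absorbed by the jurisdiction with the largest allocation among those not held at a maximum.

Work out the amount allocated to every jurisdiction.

Harbor Ward: $36,317 | Central District: $64,750 | Lakeview Borough: $680,942

Total lane-miles = 93.
Pro-rata shares before constraints: Harbor Ward 33,634.80; Central District 117,721.78; Lakeview Borough 630,652.42.
Held at cap: Central District ($64,750); remaining pool $717,259 reallocated over remaining lane-miles 79.
Redistributed shares: Harbor Ward 36,316.91 → $36,317; Lakeview Borough 680,942.09 → $680,942.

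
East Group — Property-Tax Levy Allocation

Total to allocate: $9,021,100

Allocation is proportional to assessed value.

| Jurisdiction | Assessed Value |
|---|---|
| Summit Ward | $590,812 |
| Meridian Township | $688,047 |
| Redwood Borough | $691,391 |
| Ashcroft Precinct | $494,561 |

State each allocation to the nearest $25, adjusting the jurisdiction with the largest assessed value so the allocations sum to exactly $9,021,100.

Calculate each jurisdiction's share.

Sum of assessed value: 590,812 + 688,047 + 691,391 + 494,561 = 2,464,811.
Raw shares: Summit Ward 2,162,345.97; Meridian Township 2,518,221.80; Redwood Borough 2,530,460.69; Ashcroft Precinct 1,810,071.54.
At nearest $25: Summit Ward $2,162,350; Meridian Township $2,518,225; Redwood Borough $2,530,450; Ashcroft Precinct $1,810,075. Sum = $9,021,100.
Rounded total matches; no reconciliation needed.

Summit Ward: $2,162,350; Meridian Township: $2,518,225; Redwood Borough: $2,530,450; Ashcroft Precinct: $1,810,075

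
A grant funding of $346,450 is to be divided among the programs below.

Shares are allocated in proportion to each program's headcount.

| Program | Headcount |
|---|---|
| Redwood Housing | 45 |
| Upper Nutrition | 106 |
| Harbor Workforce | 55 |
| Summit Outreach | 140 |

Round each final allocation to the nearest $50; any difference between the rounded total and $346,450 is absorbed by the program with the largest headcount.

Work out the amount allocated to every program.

Headcount total: 45 + 106 + 55 + 140 = 346.
Unrounded shares: Redwood Housing 45,058.53; Upper Nutrition 106,137.86; Harbor Workforce 55,071.53; Summit Outreach 140,182.08.
Rounded to nearest $50: Redwood Housing $45,050; Upper Nutrition $106,150; Harbor Workforce $55,050; Summit Outreach $140,200. Sum = $346,450.
Sum already equals the total — no adjustment.

Redwood Housing: $45,050; Upper Nutrition: $106,150; Harbor Workforce: $55,050; Summit Outreach: $140,200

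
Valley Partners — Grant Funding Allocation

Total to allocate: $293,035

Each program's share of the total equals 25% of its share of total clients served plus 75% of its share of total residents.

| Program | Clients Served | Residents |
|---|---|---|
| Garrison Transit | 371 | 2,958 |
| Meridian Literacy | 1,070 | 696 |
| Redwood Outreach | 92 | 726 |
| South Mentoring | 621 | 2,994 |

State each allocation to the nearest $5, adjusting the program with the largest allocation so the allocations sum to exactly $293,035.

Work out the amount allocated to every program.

Totals — clients served 2,154, residents 7,374.
Composite weights (25% clients served + 75% residents): Garrison Transit 0.3439; Meridian Literacy 0.1950; Redwood Outreach 0.0845; South Mentoring 0.3766.
Pro-rata amounts: Garrison Transit 100,778.77; Meridian Literacy 57,135.03; Redwood Outreach 24,766.83; South Mentoring 110,354.37.
Rounded to nearest $5: Garrison Transit $100,780; Meridian Literacy $57,135; Redwood Outreach $24,765; South Mentoring $110,355. Sum = $293,035.
Rounded total matches; no reconciliation needed.

Garrison Transit: $100,780 | Meridian Literacy: $57,135 | Redwood Outreach: $24,765 | South Mentoring: $110,355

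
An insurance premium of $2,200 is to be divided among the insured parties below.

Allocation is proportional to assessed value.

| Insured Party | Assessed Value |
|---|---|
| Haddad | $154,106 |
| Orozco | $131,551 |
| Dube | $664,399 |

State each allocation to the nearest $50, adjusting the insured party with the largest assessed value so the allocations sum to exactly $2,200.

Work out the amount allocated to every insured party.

Haddad: $350 | Orozco: $300 | Dube: $1,550

Combined assessed value = 154,106 + 131,551 + 664,399 = 950,056.
Unrounded shares: Haddad 356.86; Orozco 304.63; Dube 1,538.52.
Rounded to nearest $50: Haddad $350; Orozco $300; Dube $1,550. Sum = $2,200.
Sum already equals the total — no adjustment.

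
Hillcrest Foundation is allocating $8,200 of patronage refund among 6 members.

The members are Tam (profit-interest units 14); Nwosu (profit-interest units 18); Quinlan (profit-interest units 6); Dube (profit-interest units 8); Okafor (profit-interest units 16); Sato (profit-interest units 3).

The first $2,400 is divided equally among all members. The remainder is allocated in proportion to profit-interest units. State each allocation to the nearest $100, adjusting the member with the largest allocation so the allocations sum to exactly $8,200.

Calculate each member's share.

Tam: $1,600 · Nwosu: $2,100 · Quinlan: $900 · Dube: $1,100 · Okafor: $1,800 · Sato: $700

Equal tier: $2,400 ÷ 6 = $400 apiece.
Remainder $5,800 by profit-interest units (total 65): Tam 1,249.23 → $1,200; Nwosu 1,606.15 → $1,600; Quinlan 535.38 → $500; Dube 713.85 → $700; Okafor 1,427.69 → $1,400; Sato 267.69 → $300.
Rounding difference +$100 on remainder applied to Nwosu.
Totals: Tam $400 + $1,200 = $1,600; Nwosu $400 + $1,700 = $2,100; Quinlan $400 + $500 = $900; Dube $400 + $700 = $1,100; Okafor $400 + $1,400 = $1,800; Sato $400 + $300 = $700.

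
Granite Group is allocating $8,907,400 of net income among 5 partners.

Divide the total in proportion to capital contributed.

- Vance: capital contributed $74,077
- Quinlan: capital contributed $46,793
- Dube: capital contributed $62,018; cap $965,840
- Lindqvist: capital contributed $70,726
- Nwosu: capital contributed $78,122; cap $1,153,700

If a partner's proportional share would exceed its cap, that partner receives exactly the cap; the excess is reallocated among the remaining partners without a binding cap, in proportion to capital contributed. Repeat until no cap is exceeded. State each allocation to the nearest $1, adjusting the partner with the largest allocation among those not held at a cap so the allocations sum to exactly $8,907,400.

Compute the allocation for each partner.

Vance: $2,624,398 | Quinlan: $1,657,782 | Dube: $965,840 | Lindqvist: $2,505,680 | Nwosu: $1,153,700

Combined capital contributed = 331,736.
Pro-rata shares before constraints: Vance 1,989,031.85; Quinlan 1,256,432.73; Dube 1,665,237.22; Lindqvist 1,899,054.59; Nwosu 2,097,643.62.
Held at cap: Dube ($965,840), Nwosu ($1,153,700); remaining pool $6,787,860 reallocated over remaining capital contributed 191,596.
Remaining shares: Vance 2,624,398.76 → $2,624,399; Quinlan 1,657,781.65 → $1,657,782; Lindqvist 2,505,679.59 → $2,505,680.
Rounding difference −$1 applied to Vance → $2,624,398.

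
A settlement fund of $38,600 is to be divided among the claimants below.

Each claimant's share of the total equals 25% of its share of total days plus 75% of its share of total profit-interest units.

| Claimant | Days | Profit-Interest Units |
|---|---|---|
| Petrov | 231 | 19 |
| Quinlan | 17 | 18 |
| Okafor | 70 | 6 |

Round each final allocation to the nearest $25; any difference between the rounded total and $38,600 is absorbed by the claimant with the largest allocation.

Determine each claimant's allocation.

Petrov: $19,800; Quinlan: $12,625; Okafor: $6,175

Days total 318; profit-interest units total 43.
Composite weights (25% days + 75% profit-interest units): Petrov 0.5130; Quinlan 0.3273; Okafor 0.1597.
Pro-rata amounts: Petrov 19,801.77; Quinlan 12,634.49; Okafor 6,163.75.
At nearest $25: Petrov $19,800; Quinlan $12,625; Okafor $6,175. Sum = $38,600.
No rounding difference to absorb.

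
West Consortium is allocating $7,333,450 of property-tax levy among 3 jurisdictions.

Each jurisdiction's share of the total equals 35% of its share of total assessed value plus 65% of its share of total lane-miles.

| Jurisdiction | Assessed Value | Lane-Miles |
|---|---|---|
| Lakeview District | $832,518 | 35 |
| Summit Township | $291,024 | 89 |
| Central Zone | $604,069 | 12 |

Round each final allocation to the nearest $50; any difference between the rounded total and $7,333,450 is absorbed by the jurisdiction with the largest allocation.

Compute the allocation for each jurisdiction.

Totals — assessed value 1,727,611, lane-miles 136.
Blended shares (35% assessed value + 65% lane-miles): Lakeview District 0.3359; Summit Township 0.4843; Central Zone 0.1797.
Proportional shares: Lakeview District 2,463,605.19; Summit Township 3,551,786.03; Central Zone 1,318,058.78.
After rounding ($50): Lakeview District $2,463,600; Summit Township $3,551,800; Central Zone $1,318,050. Sum = $7,333,450.
Rounded total matches; no reconciliation needed.

Lakeview District: $2,463,600 | Summit Township: $3,551,800 | Central Zone: $1,318,050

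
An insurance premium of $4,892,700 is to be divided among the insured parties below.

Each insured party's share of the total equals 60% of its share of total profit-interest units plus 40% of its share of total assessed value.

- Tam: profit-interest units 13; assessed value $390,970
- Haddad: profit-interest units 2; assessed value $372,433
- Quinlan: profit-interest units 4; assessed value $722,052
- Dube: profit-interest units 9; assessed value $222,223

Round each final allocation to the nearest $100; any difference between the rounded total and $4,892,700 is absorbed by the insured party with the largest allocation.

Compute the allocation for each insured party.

Profit-interest units total 28; assessed value total 1,707,678.
Blended shares (60% profit-interest units + 40% assessed value): Tam 0.3702; Haddad 0.1301; Quinlan 0.2548; Dube 0.2449.
Pro-rata amounts: Tam 1,811,036.60; Haddad 636,513.03; Quinlan 1,246,880.13; Dube 1,198,270.24.
At nearest $100: Tam $1,811,000; Haddad $636,500; Quinlan $1,246,900; Dube $1,198,300. Sum = $4,892,700.
Rounded total matches; no reconciliation needed.

Tam: $1,811,000; Haddad: $636,500; Quinlan: $1,246,900; Dube: $1,198,300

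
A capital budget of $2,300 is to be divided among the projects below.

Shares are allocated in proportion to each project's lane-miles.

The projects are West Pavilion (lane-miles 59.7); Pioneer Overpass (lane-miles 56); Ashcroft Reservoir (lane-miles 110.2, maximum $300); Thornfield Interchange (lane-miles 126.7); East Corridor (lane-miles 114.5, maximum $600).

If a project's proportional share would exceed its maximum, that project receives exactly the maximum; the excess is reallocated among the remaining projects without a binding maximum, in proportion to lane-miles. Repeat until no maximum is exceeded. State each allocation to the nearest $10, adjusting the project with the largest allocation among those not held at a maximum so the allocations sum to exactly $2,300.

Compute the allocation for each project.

Combined lane-miles = 467.1.
Pro-rata shares before constraints: West Pavilion 293.96; Pioneer Overpass 275.74; Ashcroft Reservoir 542.62; Thornfield Interchange 623.87; East Corridor 563.80.
Cap binds for Ashcroft Reservoir ($300); residual $2,000 reallocated over remaining lane-miles 356.9.
Cap binds for East Corridor ($600); residual $1,400 reallocated over remaining lane-miles 242.4.
Remaining shares: West Pavilion 344.80 → $340; Pioneer Overpass 323.43 → $320; Thornfield Interchange 731.77 → $730.
Rounding difference +$10 applied to Thornfield Interchange → $740.

West Pavilion: $340; Pioneer Overpass: $320; Ashcroft Reservoir: $300; Thornfield Interchange: $740; East Corridor: $600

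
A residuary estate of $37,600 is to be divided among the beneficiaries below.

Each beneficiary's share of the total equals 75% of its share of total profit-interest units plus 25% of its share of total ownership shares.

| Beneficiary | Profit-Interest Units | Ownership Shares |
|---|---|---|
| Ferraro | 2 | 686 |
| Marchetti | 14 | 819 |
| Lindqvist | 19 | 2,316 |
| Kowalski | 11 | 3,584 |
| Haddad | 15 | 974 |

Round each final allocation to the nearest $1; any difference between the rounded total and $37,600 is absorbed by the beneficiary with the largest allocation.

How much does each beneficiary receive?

Totals — profit-interest units 61, ownership shares 8,379.
Blended shares (75% profit-interest units + 25% ownership shares): Ferraro 0.0451; Marchetti 0.1966; Lindqvist 0.3027; Kowalski 0.2422; Haddad 0.2135.
Proportional shares: Ferraro 1,694.18; Marchetti 7,390.93; Lindqvist 11,381.82; Kowalski 9,105.96; Haddad 8,027.11.
At nearest $1: Ferraro $1,694; Marchetti $7,391; Lindqvist $11,382; Kowalski $9,106; Haddad $8,027. Sum = $37,600.
No rounding difference to absorb.

Ferraro: $1,694 | Marchetti: $7,391 | Lindqvist: $11,382 | Kowalski: $9,106 | Haddad: $8,027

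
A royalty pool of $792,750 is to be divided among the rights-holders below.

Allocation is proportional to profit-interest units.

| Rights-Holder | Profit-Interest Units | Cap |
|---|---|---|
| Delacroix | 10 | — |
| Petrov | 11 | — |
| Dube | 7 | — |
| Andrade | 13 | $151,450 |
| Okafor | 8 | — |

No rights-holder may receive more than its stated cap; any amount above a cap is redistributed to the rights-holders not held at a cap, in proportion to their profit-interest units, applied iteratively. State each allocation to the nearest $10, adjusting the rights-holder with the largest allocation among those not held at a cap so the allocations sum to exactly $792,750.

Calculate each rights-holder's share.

Delacroix: $178,140; Petrov: $195,950; Dube: $124,700; Andrade: $151,450; Okafor: $142,510

Total profit-interest units = 49.
Pro-rata shares before constraints: Delacroix 161,785.71; Petrov 177,964.29; Dube 113,250.00; Andrade 210,321.43; Okafor 129,428.57.
Cap binds for Andrade ($151,450); residual $641,300 reallocated over remaining profit-interest units 36.
Shares after redistribution: Delacroix 178,138.89 → $178,140; Petrov 195,952.78 → $195,950; Dube 124,697.22 → $124,700; Okafor 142,511.11 → $142,510.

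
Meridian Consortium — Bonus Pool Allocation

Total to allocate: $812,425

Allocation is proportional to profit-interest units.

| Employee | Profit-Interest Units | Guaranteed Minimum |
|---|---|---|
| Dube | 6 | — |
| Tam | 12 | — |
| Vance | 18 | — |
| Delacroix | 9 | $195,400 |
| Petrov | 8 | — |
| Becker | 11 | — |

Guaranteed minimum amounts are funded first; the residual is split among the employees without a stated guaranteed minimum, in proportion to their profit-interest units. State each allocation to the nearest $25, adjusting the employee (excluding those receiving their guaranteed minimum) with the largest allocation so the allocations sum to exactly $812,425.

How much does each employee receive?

Guaranteed amounts: Delacroix $195,400. Balance $617,025.
Balance split over remaining profit-interest units 55: Dube 67,311.82 → $67,300; Tam 134,623.64 → $134,625; Vance 201,935.45 → $201,925; Petrov 89,749.09 → $89,750; Becker 123,405.00 → $123,400.
Rounding difference +$25 applied to Vance → $201,950.

Dube: $67,300 · Tam: $134,625 · Vance: $201,950 · Delacroix: $195,400 · Petrov: $89,750 · Becker: $123,400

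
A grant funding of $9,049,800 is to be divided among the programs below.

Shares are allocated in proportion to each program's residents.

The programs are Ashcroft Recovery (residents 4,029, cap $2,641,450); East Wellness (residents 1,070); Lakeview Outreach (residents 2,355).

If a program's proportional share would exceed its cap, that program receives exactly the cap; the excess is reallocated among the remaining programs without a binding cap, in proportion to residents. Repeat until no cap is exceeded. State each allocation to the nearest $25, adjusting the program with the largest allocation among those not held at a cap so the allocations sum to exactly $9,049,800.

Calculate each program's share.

Combined residents = 7,454.
Pro-rata shares before constraints: Ashcroft Recovery 4,891,554.09; East Wellness 1,299,072.44; Lakeview Outreach 2,859,173.46.
Held at cap: Ashcroft Recovery ($2,641,450); remaining pool $6,408,350 reallocated over remaining residents 3,425.
Remaining shares: East Wellness 2,002,024.67 → $2,002,025; Lakeview Outreach 4,406,325.33 → $4,406,325.

Ashcroft Recovery: $2,641,450 · East Wellness: $2,002,025 · Lakeview Outreach: $4,406,325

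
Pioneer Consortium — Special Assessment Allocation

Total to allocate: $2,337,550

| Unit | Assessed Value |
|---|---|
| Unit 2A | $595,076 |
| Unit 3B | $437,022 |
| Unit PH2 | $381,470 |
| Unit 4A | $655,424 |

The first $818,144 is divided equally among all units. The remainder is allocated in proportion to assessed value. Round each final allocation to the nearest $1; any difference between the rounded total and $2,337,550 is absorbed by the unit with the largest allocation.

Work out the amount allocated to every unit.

Equal tier: $818,144 ÷ 4 = $204,536 apiece.
Remainder $1,519,406 by assessed value (total 2,068,992): Unit 2A 437,006.06 → $437,006; Unit 3B 320,935.92 → $320,936; Unit PH2 280,140.19 → $280,140; Unit 4A 481,323.83 → $481,324.
Totals: Unit 2A $204,536 + $437,006 = $641,542; Unit 3B $204,536 + $320,936 = $525,472; Unit PH2 $204,536 + $280,140 = $484,676; Unit 4A $204,536 + $481,324 = $685,860.

Unit 2A: $641,542; Unit 3B: $525,472; Unit PH2: $484,676; Unit 4A: $685,860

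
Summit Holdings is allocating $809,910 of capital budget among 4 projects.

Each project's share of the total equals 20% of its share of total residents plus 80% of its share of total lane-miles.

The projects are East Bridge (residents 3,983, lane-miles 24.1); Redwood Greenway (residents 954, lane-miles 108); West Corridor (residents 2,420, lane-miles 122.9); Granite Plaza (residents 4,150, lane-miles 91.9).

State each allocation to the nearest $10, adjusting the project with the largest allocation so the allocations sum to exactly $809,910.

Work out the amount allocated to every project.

East Bridge: $101,080 | Redwood Greenway: $215,150 | West Corridor: $263,610 | Granite Plaza: $230,070

Totals — residents 11,507, lane-miles 346.9.
Composite weights (20% residents + 80% lane-miles): East Bridge 0.1248; Redwood Greenway 0.2656; West Corridor 0.3255; Granite Plaza 0.2841.
Unrounded shares: East Bridge 101,081.14; Redwood Greenway 215,148.01; West Corridor 263,614.34; Granite Plaza 230,066.50.
At nearest $10: East Bridge $101,080; Redwood Greenway $215,150; West Corridor $263,610; Granite Plaza $230,070. Sum = $809,910.
No rounding difference to absorb.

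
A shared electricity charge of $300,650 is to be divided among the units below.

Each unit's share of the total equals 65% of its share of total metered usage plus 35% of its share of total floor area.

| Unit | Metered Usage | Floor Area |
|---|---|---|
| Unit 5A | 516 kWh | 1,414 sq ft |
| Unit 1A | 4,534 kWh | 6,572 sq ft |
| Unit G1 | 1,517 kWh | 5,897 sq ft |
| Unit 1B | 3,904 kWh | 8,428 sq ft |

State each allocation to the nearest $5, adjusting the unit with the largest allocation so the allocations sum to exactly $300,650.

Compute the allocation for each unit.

Metered usage total 10,471; floor area total 22,311.
Composite weights (65% metered usage + 35% floor area): Unit 5A 0.0542; Unit 1A 0.3846; Unit G1 0.1867; Unit 1B 0.3746.
Unrounded shares: Unit 5A 16,299.20; Unit 1A 115,615.16; Unit G1 56,124.68; Unit 1B 112,610.96.
After rounding ($5): Unit 5A $16,300; Unit 1A $115,615; Unit G1 $56,125; Unit 1B $112,610. Sum = $300,650.
Sum already equals the total — no adjustment.

Unit 5A: $16,300 · Unit 1A: $115,615 · Unit G1: $56,125 · Unit 1B: $112,610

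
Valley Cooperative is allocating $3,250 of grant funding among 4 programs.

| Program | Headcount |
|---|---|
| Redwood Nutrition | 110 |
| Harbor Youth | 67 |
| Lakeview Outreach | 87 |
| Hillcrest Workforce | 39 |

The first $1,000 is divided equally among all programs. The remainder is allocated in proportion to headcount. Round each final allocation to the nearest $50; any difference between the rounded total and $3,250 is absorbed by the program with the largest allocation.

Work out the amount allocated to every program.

First tranche $1,000 split equally: $250 each.
Remainder $2,250 by headcount (total 303): Redwood Nutrition 816.83 → $800; Harbor Youth 497.52 → $500; Lakeview Outreach 646.04 → $650; Hillcrest Workforce 289.60 → $300.
Totals: Redwood Nutrition $250 + $800 = $1,050; Harbor Youth $250 + $500 = $750; Lakeview Outreach $250 + $650 = $900; Hillcrest Workforce $250 + $300 = $550.

Redwood Nutrition: $1,050; Harbor Youth: $750; Lakeview Outreach: $900; Hillcrest Workforce: $550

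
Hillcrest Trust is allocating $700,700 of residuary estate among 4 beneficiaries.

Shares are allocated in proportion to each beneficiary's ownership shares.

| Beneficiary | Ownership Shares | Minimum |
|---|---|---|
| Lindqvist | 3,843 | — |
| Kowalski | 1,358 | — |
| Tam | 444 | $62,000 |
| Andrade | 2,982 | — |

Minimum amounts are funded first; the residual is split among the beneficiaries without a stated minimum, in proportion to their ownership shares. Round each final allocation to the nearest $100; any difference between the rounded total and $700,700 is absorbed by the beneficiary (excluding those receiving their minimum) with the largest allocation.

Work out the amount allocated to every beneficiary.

Fund the minimums — Tam $62,000. Remaining pool $638,700.
Remaining pool split over remaining ownership shares 8,183: Lindqvist 299,954.06 → $300,000; Kowalski 105,994.70 → $106,000; Andrade 232,751.24 → $232,800.
Rounding difference −$100 applied to Lindqvist → $299,900.

Lindqvist: $299,900; Kowalski: $106,000; Tam: $62,000; Andrade: $232,800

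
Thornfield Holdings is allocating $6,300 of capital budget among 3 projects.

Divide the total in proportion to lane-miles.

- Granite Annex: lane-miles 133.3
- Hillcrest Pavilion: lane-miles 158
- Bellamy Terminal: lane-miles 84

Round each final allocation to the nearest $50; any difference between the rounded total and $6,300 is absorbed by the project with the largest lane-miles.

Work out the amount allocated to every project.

Sum of lane-miles: 133.3 + 158 + 84 = 375.3.
Unrounded shares: Granite Annex 2,237.65; Hillcrest Pavilion 2,652.28; Bellamy Terminal 1,410.07.
At nearest $50: Granite Annex $2,250; Hillcrest Pavilion $2,650; Bellamy Terminal $1,400. Sum = $6,300.
No rounding difference to absorb.

Granite Annex: $2,250 · Hillcrest Pavilion: $2,650 · Bellamy Terminal: $1,400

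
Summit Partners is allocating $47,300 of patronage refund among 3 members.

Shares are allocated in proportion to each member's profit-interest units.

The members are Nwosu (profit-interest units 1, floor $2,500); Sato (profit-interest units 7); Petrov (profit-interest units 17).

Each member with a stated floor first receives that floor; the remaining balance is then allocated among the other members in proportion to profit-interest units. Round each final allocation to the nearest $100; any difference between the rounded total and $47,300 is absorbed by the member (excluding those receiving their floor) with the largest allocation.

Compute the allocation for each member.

Nwosu: $2,500; Sato: $13,100; Petrov: $31,700

Minimums first: Nwosu $2,500. Residual $44,800.
Residual split over remaining profit-interest units 24: Sato 13,066.67 → $13,100; Petrov 31,733.33 → $31,700.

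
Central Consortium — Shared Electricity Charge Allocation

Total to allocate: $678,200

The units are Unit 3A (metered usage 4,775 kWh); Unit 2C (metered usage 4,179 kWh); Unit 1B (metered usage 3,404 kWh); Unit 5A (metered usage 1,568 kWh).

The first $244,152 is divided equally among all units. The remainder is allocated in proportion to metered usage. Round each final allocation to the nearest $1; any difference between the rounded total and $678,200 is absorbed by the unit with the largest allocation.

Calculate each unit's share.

Unit 3A: $209,866; Unit 2C: $191,290; Unit 1B: $167,134; Unit 5A: $109,910

First tranche $244,152 split equally: $61,038 each.
Remainder $434,048 by metered usage (total 13,926): Unit 3A 148,828.03 → $148,828; Unit 2C 130,251.80 → $130,252; Unit 1B 106,096.47 → $106,096; Unit 5A 48,871.70 → $48,872.
Totals: Unit 3A $61,038 + $148,828 = $209,866; Unit 2C $61,038 + $130,252 = $191,290; Unit 1B $61,038 + $106,096 = $167,134; Unit 5A $61,038 + $48,872 = $109,910.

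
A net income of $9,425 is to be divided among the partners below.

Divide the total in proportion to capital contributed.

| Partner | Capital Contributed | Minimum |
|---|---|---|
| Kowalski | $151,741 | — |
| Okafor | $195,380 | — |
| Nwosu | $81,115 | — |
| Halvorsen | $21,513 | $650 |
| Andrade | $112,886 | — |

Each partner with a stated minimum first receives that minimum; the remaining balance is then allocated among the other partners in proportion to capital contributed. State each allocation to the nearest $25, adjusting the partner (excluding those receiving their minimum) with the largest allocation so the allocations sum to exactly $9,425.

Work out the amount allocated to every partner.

Kowalski: $2,450; Okafor: $3,175; Nwosu: $1,325; Halvorsen: $650; Andrade: $1,825

Fund the minimums — Halvorsen $650. Balance $8,775.
Balance split over remaining capital contributed 541,122: Kowalski 2,460.68 → $2,450; Okafor 3,168.34 → $3,175; Nwosu 1,315.39 → $1,325; Andrade 1,830.59 → $1,825.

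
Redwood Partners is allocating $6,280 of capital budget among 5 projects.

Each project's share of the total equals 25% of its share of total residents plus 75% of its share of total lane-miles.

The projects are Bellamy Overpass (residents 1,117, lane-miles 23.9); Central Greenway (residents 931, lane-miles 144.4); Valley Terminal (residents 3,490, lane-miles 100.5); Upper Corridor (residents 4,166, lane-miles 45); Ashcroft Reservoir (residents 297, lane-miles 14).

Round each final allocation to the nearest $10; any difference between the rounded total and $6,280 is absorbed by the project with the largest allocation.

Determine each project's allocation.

Bellamy Overpass: $520; Central Greenway: $2,220; Valley Terminal: $1,990; Upper Corridor: $1,300; Ashcroft Reservoir: $250

Residents total 10,001; lane-miles total 327.8.
Blended shares (25% residents + 75% lane-miles): Bellamy Overpass 0.0826; Central Greenway 0.3537; Valley Terminal 0.3172; Upper Corridor 0.2071; Ashcroft Reservoir 0.0395.
Unrounded shares: Bellamy Overpass 518.76; Central Greenway 2,220.97; Valley Terminal 1,991.91; Upper Corridor 1,300.58; Ashcroft Reservoir 247.78.
At nearest $10: Bellamy Overpass $520; Central Greenway $2,220; Valley Terminal $1,990; Upper Corridor $1,300; Ashcroft Reservoir $250. Sum = $6,280.
Rounded total matches; no reconciliation needed.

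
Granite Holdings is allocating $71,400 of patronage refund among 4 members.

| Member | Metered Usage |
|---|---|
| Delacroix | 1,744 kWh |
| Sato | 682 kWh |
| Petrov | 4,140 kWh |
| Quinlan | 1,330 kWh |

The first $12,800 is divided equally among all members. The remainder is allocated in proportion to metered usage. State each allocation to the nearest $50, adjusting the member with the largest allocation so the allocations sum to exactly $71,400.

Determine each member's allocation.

$12,800 shared equally gives $3,200 per member.
Remainder $58,600 by metered usage (total 7,896): Delacroix 12,943.06 → $12,950; Sato 5,061.45 → $5,050; Petrov 30,724.92 → $30,700; Quinlan 9,870.57 → $9,850.
Rounding difference +$50 on remainder applied to Petrov.
Totals: Delacroix $3,200 + $12,950 = $16,150; Sato $3,200 + $5,050 = $8,250; Petrov $3,200 + $30,750 = $33,950; Quinlan $3,200 + $9,850 = $13,050.

Delacroix: $16,150 · Sato: $8,250 · Petrov: $33,950 · Quinlan: $13,050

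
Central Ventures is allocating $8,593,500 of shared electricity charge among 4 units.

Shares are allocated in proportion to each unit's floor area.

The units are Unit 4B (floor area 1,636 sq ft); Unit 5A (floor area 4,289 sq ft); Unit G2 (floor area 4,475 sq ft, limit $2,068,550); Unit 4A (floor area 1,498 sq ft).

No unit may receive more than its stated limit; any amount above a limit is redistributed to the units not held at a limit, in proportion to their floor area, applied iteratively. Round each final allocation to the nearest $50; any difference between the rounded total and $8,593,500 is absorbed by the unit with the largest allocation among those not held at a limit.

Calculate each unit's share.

Total floor area = 11,898.
Pro-rata shares before constraints: Unit 4B 1,181,624.31; Unit 5A 3,097,791.35; Unit G2 3,232,132.50; Unit 4A 1,081,951.84.
Capped: Unit G2 ($2,068,550); remaining pool $6,524,950 reallocated over remaining floor area 7,423.
Redistributed shares: Unit 4B 1,438,073.31 → $1,438,050; Unit 5A 3,770,107.85 → $3,770,100; Unit 4A 1,316,768.84 → $1,316,750.
Rounding difference +$50 applied to Unit 5A → $3,770,150.

Unit 4B: $1,438,050; Unit 5A: $3,770,150; Unit G2: $2,068,550; Unit 4A: $1,316,750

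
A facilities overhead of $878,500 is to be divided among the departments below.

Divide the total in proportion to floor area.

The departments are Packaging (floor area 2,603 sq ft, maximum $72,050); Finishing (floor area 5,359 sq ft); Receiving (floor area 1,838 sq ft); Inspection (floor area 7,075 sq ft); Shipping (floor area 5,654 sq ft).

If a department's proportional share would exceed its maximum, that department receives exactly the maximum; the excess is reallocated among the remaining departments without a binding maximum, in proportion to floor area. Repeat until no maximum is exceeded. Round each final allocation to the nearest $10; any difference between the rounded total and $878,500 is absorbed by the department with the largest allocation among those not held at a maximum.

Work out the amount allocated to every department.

Packaging: $72,050 · Finishing: $216,890 · Receiving: $74,390 · Inspection: $286,340 · Shipping: $228,830

Combined floor area = 22,529.
Pro-rata shares before constraints: Packaging 101,501.86; Finishing 208,969.84; Receiving 71,671.31; Inspection 275,883.86; Shipping 220,473.12.
Held at cap: Packaging ($72,050); residual $806,450 reallocated over remaining floor area 19,926.
Remaining shares: Finishing 216,890.77 → $216,890; Receiving 74,387.99 → $74,390; Inspection 286,341.15 → $286,340; Shipping 228,830.09 → $228,830.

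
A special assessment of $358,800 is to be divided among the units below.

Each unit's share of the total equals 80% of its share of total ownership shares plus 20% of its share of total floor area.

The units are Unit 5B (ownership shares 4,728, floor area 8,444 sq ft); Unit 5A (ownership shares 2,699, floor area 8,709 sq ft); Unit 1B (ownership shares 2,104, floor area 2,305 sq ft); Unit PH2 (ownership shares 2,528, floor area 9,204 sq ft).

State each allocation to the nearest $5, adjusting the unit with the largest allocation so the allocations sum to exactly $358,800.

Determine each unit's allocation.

Totals — ownership shares 12,059, floor area 28,662.
Blended shares (80% ownership shares + 20% floor area): Unit 5B 0.3726; Unit 5A 0.2398; Unit 1B 0.1557; Unit PH2 0.2319.
Unrounded shares: Unit 5B 133,681.37; Unit 5A 86,048.62; Unit 1B 55,852.39; Unit PH2 83,217.62.
After rounding ($5): Unit 5B $133,680; Unit 5A $86,050; Unit 1B $55,850; Unit PH2 $83,220. Sum = $358,800.
No rounding difference to absorb.

Unit 5B: $133,680; Unit 5A: $86,050; Unit 1B: $55,850; Unit PH2: $83,220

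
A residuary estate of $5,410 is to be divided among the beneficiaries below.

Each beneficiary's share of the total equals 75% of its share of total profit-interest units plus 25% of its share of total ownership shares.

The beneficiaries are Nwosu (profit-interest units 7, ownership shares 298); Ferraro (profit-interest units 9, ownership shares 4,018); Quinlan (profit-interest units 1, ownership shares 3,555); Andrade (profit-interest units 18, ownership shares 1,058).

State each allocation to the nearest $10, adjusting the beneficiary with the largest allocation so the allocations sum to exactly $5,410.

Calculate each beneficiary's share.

Nwosu: $860 · Ferraro: $1,650 · Quinlan: $650 · Andrade: $2,250

Totals — profit-interest units 35, ownership shares 8,929.
Composite weights (75% profit-interest units + 25% ownership shares): Nwosu 0.1583; Ferraro 0.3054; Quinlan 0.1210; Andrade 0.4153.
Raw shares: Nwosu 856.64; Ferraro 1,651.97; Quinlan 654.41; Andrade 2,246.97.
After rounding ($10): Nwosu $860; Ferraro $1,650; Quinlan $650; Andrade $2,250. Sum = $5,410.
Sum already equals the total — no adjustment.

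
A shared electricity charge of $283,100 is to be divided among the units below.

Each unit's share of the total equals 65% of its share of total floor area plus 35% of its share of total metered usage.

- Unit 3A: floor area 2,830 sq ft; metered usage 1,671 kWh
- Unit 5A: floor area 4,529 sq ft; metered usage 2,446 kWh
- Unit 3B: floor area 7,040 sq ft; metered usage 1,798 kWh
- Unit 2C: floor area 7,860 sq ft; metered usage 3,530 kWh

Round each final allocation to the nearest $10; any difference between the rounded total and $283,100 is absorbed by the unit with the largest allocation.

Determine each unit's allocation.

Totals — floor area 22,259, metered usage 9,445.
Composite weights (65% floor area + 35% metered usage): Unit 3A 0.1446; Unit 5A 0.2229; Unit 3B 0.2722; Unit 2C 0.3603.
Unrounded shares: Unit 3A 40,925.61; Unit 5A 63,101.55; Unit 3B 77,061.97; Unit 2C 102,010.86.
After rounding ($10): Unit 3A $40,930; Unit 5A $63,100; Unit 3B $77,060; Unit 2C $102,010. Sum = $283,100.
Rounded total matches; no reconciliation needed.

Unit 3A: $40,930 | Unit 5A: $63,100 | Unit 3B: $77,060 | Unit 2C: $102,010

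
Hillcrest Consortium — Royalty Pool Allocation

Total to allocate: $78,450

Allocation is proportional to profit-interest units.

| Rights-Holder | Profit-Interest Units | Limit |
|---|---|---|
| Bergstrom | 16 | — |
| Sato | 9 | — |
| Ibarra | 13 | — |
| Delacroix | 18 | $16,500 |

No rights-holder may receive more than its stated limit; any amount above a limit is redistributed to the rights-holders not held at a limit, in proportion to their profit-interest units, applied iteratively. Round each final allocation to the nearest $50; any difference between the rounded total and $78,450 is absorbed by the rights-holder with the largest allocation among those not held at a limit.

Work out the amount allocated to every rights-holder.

Bergstrom: $26,100; Sato: $14,650; Ibarra: $21,200; Delacroix: $16,500

Total profit-interest units = 56.
Proportional shares (ignoring caps): Bergstrom 22,414.29; Sato 12,608.04; Ibarra 18,211.61; Delacroix 25,216.07.
Capped: Delacroix ($16,500); residual $61,950 reallocated over remaining profit-interest units 38.
Remaining shares: Bergstrom 26,084.21 → $26,100; Sato 14,672.37 → $14,650; Ibarra 21,193.42 → $21,200.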